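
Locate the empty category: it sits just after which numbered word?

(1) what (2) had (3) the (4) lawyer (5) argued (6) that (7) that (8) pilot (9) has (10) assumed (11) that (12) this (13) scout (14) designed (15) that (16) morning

The displaced element is "what" (word 1).
It is linked across 2 clause boundaries (that → that).
It functions as the direct object of "designed", so the gap sits immediately after word 14 ("designed").
Base order: The lawyer had argued that that pilot has assumed that this scout designed what that morning.

14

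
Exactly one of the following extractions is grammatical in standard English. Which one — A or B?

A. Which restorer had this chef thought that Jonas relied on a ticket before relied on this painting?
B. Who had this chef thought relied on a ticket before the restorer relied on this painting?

B

In A, the wh-phrase is extracted from inside an adjunct island (introduced by "before"), which blocks movement.
In B, the extraction path crosses only that-complement boundaries, which are transparent.
So B is grammatical.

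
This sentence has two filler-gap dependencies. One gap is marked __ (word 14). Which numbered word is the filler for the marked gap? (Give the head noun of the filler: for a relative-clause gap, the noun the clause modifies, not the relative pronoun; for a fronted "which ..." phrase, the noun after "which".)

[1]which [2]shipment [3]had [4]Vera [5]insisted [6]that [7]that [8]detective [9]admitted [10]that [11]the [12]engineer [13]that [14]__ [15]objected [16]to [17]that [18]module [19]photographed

The marked gap is inside the relative clause, the subject of "objected".
Its filler is the head noun "engineer" (via "that"), at word 12.
(The other dependency links word 2 to a gap after word 19.)

12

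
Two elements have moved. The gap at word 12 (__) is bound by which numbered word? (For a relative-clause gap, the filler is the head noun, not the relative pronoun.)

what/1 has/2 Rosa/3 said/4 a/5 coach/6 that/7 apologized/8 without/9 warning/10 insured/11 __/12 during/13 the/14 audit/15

The marked gap is the direct object of "insured".
Its filler is the fronted wh-phrase "what", at word 1.
(The other dependency links word 6 to a gap after word 7.)

1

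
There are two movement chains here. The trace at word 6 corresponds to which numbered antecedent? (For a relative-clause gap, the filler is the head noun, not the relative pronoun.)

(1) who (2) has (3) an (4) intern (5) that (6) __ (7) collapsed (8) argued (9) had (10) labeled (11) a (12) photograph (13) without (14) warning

4

The marked gap is inside the relative clause, the subject of "collapsed".
Its filler is the head noun "intern" (via "that"), at word 4.
(The other dependency links word 1 to a gap after word 8.)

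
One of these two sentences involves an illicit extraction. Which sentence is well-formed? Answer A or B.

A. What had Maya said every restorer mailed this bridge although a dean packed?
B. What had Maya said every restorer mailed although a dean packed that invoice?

In A, the wh-phrase is extracted from inside an adjunct island (introduced by "although"), which blocks movement.
In B, the extraction path crosses only that-complement boundaries, which are transparent.
So B is grammatical.

B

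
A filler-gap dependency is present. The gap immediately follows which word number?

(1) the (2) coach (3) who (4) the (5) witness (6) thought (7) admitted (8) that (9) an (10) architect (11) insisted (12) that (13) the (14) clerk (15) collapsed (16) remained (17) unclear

6

The displaced element is "the coach" (word 2).
It is linked across 1 clause boundary (Ø).
It functions as the subject of "admitted", so the gap sits immediately after word 6 ("thought").
Base order: The witness thought that the coach admitted that an architect insisted that the clerk collapsed.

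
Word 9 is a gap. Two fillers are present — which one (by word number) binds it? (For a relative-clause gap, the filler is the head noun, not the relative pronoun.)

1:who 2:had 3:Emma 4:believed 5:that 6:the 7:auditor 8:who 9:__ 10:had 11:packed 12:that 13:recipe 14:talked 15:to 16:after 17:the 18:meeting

The marked gap is inside the relative clause, the subject of "packed".
Its filler is the head noun "auditor" (via "who"), at word 7.
(The other dependency links word 1 to a gap after word 15.)

7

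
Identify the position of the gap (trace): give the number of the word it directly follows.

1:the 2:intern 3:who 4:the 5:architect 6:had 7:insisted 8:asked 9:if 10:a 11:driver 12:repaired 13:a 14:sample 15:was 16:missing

7

The displaced element is "the intern" (word 2).
It is linked across 1 clause boundary (Ø).
It functions as the subject of "asked", so the gap sits immediately after word 7 ("insisted").
Base order: The architect had insisted that the intern asked if a driver repaired a sample.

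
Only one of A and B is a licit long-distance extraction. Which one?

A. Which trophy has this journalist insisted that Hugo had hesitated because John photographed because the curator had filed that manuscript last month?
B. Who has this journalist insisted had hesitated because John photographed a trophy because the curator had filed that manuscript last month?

B

In A, the wh-phrase is extracted from inside an adjunct island (introduced by "because"), which blocks movement.
In B, the extraction path crosses only that-complement boundaries, which are transparent.
So B is grammatical.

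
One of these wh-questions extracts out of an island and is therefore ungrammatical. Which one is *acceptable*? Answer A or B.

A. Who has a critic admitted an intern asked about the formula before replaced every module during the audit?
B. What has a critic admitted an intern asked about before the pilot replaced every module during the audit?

In A, the wh-phrase is extracted from inside an adjunct island (introduced by "before"), which blocks movement.
In B, the extraction path crosses only that-complement boundaries, which are transparent.
So B is grammatical.

B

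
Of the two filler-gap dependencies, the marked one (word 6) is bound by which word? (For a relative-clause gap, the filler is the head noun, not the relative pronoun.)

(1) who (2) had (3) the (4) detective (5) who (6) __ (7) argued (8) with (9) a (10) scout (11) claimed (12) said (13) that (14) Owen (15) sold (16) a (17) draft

The marked gap is inside the relative clause, the subject of "argued".
Its filler is the head noun "detective" (via "who"), at word 4.
(The other dependency links word 1 to a gap after word 11.)

4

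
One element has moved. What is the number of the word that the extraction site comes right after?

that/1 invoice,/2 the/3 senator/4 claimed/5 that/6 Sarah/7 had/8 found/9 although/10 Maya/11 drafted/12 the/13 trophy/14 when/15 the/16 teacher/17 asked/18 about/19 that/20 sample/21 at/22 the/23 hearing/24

The displaced element is "that invoice" (word 2).
It is linked across 1 clause boundary (that).
It functions as the direct object of "found", so the gap sits immediately after word 9 ("found").
Base order: The senator claimed that Sarah had found that invoice although Maya drafted the trophy when the teacher asked about that sample at the hearing.

9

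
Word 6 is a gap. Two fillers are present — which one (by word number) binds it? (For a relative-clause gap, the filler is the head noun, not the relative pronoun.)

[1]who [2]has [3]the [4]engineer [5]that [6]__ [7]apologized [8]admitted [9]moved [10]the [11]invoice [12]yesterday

4

The marked gap is inside the relative clause, the subject of "apologized".
Its filler is the head noun "engineer" (via "that"), at word 4.
(The other dependency links word 1 to a gap after word 8.)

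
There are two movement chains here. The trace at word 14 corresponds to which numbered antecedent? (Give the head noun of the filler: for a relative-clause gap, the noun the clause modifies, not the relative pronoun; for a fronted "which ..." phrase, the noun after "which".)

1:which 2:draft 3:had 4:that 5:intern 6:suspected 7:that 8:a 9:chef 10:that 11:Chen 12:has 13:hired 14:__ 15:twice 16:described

The marked gap is inside the relative clause, the direct object of "hired".
Its filler is the head noun "chef" (via "that"), at word 9.
(The other dependency links word 2 to a gap after word 16.)

9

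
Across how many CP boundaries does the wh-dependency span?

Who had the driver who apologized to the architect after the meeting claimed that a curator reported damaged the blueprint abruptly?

2

"who" is extracted from the subject of "damaged".
Boundaries crossed, outermost first: [that], [Ø] — 2 in total.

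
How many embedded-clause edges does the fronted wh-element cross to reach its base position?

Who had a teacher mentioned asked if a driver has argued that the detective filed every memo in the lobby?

1

"who" is extracted from the subject of "asked".
Boundaries crossed, outermost first: [Ø] — 1 in total.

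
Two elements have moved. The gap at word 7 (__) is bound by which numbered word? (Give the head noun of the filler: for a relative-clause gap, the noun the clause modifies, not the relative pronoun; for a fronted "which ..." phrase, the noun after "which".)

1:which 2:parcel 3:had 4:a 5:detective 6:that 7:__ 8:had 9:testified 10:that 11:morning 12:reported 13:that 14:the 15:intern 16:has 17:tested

5

The marked gap is inside the relative clause, the subject of "testified".
Its filler is the head noun "detective" (via "that"), at word 5.
(The other dependency links word 2 to a gap after word 17.)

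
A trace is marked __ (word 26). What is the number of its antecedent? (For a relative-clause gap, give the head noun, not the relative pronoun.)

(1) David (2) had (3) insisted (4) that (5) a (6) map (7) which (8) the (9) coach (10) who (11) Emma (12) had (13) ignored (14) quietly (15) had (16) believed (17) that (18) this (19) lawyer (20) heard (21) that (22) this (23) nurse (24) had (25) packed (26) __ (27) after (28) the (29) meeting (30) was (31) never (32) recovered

6

The gap at 26 is the object of "packed", inside a relative clause.
The relative pronoun is "which" (word 7); it is bound by the head noun immediately before it.
Its filler is the head noun "map", at word 6.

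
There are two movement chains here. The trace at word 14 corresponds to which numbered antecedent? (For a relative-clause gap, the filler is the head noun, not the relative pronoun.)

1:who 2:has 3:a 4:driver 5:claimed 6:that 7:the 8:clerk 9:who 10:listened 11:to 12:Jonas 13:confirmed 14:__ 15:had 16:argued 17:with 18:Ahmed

The marked gap is the subject of "argued".
Its filler is the fronted wh-phrase "who", at word 1.
(The other dependency links word 8 to a gap after word 9.)

1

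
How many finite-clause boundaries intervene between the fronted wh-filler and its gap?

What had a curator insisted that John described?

"what" is extracted from the object of "described".
Boundaries crossed, outermost first: [that] — 1 in total.

1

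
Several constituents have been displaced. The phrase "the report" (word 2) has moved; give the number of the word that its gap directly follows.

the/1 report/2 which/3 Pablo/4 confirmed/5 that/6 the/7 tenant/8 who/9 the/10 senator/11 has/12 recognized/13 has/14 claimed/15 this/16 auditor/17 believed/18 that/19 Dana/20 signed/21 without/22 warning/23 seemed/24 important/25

The displaced element is "the report" (word 2).
It is linked across 3 clause boundaries (that → Ø → that).
It functions as the direct object of "signed", so the gap sits immediately after word 21 ("signed").
Base order: Pablo confirmed that the tenant who the senator has recognized has claimed this auditor believed that Dana signed the report without warning.

21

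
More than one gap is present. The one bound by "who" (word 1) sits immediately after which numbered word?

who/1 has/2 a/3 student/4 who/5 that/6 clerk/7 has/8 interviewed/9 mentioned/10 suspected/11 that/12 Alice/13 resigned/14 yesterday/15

The displaced element is "who" (word 1).
It is linked across 1 clause boundary (Ø).
It functions as the subject of "suspected", so the gap sits immediately after word 10 ("mentioned").
Base order: A student who that clerk has interviewed has mentioned that who suspected that Alice resigned yesterday.

10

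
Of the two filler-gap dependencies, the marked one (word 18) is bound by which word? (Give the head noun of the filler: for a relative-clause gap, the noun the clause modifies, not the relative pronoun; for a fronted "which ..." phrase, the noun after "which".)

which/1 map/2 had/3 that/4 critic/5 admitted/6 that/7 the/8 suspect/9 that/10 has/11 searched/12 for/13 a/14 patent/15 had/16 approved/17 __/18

The marked gap is the direct object of "approved".
Its filler is the fronted wh-phrase "which map", at word 2.
(The other dependency links word 9 to a gap after word 10.)

2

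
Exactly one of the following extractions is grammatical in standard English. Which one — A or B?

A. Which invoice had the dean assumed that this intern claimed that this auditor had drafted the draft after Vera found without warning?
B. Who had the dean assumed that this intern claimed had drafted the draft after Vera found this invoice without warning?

B

In A, the wh-phrase is extracted from inside an adjunct island (introduced by "after"), which blocks movement.
In B, the extraction path crosses only that-complement boundaries, which are transparent.
So B is grammatical.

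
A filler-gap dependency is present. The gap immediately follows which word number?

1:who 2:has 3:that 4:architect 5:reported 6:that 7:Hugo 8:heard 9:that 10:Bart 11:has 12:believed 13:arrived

12

The displaced element is "who" (word 1).
It is linked across 3 clause boundaries (that → that → Ø).
It functions as the subject of "arrived", so the gap sits immediately after word 12 ("believed").
Base order: That architect has reported that Hugo heard that Bart has believed that who arrived.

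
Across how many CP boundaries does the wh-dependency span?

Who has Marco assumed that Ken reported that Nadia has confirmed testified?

3

"who" is extracted from the subject of "testified".
Boundaries crossed, outermost first: [that], [that], [Ø] — 3 in total.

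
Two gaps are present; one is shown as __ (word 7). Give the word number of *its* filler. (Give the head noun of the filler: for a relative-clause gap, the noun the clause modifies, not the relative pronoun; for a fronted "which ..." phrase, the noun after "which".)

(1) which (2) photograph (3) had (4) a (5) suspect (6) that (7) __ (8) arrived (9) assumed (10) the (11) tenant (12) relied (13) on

The marked gap is inside the relative clause, the subject of "arrived".
Its filler is the head noun "suspect" (via "that"), at word 5.
(The other dependency links word 2 to a gap after word 13.)

5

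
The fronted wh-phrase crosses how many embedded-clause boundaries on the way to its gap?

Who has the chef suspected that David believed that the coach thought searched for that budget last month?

3

"who" is extracted from the subject of "searched".
Boundaries crossed, outermost first: [that], [that], [Ø] — 3 in total.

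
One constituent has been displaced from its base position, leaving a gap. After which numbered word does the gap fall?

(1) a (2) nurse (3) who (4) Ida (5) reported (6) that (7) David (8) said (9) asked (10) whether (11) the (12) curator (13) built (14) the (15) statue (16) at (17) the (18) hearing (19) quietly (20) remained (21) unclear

The displaced element is "a nurse" (word 2).
It is linked across 2 clause boundaries (that → Ø).
It functions as the subject of "asked", so the gap sits immediately after word 8 ("said").
Base order: Ida reported that David said that a nurse asked whether the curator built the statue at the hearing quietly.

8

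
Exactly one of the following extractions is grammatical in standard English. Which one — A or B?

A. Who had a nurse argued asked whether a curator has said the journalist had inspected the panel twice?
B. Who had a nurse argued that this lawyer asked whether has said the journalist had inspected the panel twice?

A

In B, the wh-phrase is extracted from inside a wh-island (introduced by "whether"), which blocks movement.
In A, the extraction path crosses only that-complement boundaries, which are transparent.
So A is grammatical.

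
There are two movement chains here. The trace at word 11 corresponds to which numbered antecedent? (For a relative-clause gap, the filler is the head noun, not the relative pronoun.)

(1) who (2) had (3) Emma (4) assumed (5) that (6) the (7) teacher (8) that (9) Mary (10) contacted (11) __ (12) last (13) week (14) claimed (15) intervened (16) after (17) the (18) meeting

7

The marked gap is inside the relative clause, the direct object of "contacted".
Its filler is the head noun "teacher" (via "that"), at word 7.
(The other dependency links word 1 to a gap after word 14.)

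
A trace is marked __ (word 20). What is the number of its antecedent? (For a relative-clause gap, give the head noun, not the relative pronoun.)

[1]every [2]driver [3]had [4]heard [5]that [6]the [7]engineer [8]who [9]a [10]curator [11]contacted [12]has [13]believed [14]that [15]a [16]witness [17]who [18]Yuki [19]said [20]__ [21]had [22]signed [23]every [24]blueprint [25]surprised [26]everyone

The gap at 20 is the subject of "signed", inside a relative clause.
The relative pronoun is "who" (word 17); it is bound by the head noun immediately before it.
Its filler is the head noun "witness", at word 16.

16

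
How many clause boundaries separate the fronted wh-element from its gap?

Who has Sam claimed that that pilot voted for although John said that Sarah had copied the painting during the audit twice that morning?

"who" is extracted from the PP object of "voted".
Boundaries crossed, outermost first: [that] — 1 in total.

1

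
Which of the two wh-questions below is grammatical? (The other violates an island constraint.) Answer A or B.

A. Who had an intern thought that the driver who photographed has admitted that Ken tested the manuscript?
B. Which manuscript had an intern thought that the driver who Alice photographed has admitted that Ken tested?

B

In A, the wh-phrase is extracted from inside a complex-NP island (relative clause) (introduced by "who"), which blocks movement.
In B, the extraction path crosses only that-complement boundaries, which are transparent.
So B is grammatical.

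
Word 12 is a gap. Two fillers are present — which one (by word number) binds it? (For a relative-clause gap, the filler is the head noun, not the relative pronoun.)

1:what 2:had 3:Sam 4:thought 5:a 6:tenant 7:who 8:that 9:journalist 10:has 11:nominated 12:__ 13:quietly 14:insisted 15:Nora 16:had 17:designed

6

The marked gap is inside the relative clause, the direct object of "nominated".
Its filler is the head noun "tenant" (via "who"), at word 6.
(The other dependency links word 1 to a gap after word 17.)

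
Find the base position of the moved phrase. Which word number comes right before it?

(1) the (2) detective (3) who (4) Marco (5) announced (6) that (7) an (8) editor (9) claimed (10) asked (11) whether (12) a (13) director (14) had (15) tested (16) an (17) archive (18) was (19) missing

9

The displaced element is "the detective" (word 2).
It is linked across 2 clause boundaries (that → Ø).
It functions as the subject of "asked", so the gap sits immediately after word 9 ("claimed").
Base order: Marco announced that an editor claimed that the detective asked whether a director had tested an archive.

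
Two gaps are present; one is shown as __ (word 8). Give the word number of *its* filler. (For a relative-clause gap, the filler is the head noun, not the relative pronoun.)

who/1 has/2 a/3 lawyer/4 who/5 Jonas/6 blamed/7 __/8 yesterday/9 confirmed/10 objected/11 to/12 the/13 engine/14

The marked gap is inside the relative clause, the direct object of "blamed".
Its filler is the head noun "lawyer" (via "who"), at word 4.
(The other dependency links word 1 to a gap after word 10.)

4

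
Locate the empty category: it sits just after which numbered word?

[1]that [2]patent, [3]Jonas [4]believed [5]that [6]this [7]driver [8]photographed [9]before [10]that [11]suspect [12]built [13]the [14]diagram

The displaced element is "that patent" (word 2).
It is linked across 1 clause boundary (that).
It functions as the direct object of "photographed", so the gap sits immediately after word 8 ("photographed").
Base order: Jonas believed that this driver photographed that patent before that suspect built the diagram.

8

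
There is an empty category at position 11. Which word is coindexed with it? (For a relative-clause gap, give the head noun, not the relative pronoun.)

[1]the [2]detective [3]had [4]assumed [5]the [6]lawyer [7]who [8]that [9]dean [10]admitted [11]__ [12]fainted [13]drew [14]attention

6

The gap at 11 is the subject of "fainted", inside a relative clause.
The relative pronoun is "who" (word 7); it is bound by the head noun immediately before it.
Its filler is the head noun "lawyer", at word 6.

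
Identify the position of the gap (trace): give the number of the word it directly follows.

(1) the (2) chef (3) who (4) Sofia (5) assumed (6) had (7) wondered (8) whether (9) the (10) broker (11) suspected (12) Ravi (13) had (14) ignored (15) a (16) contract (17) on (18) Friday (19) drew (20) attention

5

The displaced element is "the chef" (word 2).
It is linked across 1 clause boundary (Ø).
It functions as the subject of "wondered", so the gap sits immediately after word 5 ("assumed").
Base order: Sofia assumed the chef had wondered whether the broker suspected Ravi had ignored a contract on Friday.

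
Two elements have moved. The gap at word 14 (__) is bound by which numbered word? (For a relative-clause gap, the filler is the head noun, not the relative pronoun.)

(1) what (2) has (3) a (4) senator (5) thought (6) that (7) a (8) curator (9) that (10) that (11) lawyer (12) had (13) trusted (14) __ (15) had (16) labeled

8

The marked gap is inside the relative clause, the direct object of "trusted".
Its filler is the head noun "curator" (via "that"), at word 8.
(The other dependency links word 1 to a gap after word 16.)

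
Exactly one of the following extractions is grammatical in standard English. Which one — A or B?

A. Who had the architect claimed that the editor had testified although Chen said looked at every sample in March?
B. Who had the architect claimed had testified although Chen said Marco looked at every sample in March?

B

In A, the wh-phrase is extracted from inside an adjunct island (introduced by "although"), which blocks movement.
In B, the extraction path crosses only that-complement boundaries, which are transparent.
So B is grammatical.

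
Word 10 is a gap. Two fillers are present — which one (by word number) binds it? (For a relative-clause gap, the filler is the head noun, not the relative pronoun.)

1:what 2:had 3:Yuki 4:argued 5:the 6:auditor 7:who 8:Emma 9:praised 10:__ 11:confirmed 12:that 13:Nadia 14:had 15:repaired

6

The marked gap is inside the relative clause, the direct object of "praised".
Its filler is the head noun "auditor" (via "who"), at word 6.
(The other dependency links word 1 to a gap after word 15.)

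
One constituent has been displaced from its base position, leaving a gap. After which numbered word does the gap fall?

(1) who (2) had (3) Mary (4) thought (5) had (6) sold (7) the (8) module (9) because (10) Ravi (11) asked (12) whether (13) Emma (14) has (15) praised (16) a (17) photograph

4

The displaced element is "who" (word 1).
It is linked across 1 clause boundary (Ø).
It functions as the subject of "sold", so the gap sits immediately after word 4 ("thought").
Base order: Mary had thought that who had sold the module because Ravi asked whether Emma has praised a photograph.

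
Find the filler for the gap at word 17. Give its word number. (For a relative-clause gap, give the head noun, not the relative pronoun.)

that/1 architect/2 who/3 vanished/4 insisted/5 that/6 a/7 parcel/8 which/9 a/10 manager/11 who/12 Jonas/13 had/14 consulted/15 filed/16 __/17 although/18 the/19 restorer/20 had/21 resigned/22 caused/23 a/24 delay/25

The gap at 17 is the object of "filed", inside a relative clause.
The relative pronoun is "which" (word 9); it is bound by the head noun immediately before it.
Its filler is the head noun "parcel", at word 8.

8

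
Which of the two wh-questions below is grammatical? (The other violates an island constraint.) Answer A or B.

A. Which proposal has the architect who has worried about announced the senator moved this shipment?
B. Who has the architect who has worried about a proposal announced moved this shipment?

B

In A, the wh-phrase is extracted from inside a complex-NP island (relative clause) (introduced by "who"), which blocks movement.
In B, the extraction path crosses only that-complement boundaries, which are transparent.
So B is grammatical.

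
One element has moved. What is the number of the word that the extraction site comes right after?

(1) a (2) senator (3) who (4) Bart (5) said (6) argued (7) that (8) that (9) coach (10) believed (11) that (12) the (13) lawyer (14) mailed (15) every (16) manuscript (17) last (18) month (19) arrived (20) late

The displaced element is "a senator" (word 2).
It is linked across 1 clause boundary (Ø).
It functions as the subject of "argued", so the gap sits immediately after word 5 ("said").
Base order: Bart said that a senator argued that that coach believed that the lawyer mailed every manuscript last month.

5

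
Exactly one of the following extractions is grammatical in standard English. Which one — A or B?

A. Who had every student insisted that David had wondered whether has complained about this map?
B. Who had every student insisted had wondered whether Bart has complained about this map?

In A, the wh-phrase is extracted from inside a wh-island (introduced by "whether"), which blocks movement.
In B, the extraction path crosses only that-complement boundaries, which are transparent.
So B is grammatical.

B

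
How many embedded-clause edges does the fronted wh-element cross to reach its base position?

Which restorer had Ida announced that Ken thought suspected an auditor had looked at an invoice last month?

"which restorer" is extracted from the subject of "suspected".
Boundaries crossed, outermost first: [that], [Ø] — 2 in total.

2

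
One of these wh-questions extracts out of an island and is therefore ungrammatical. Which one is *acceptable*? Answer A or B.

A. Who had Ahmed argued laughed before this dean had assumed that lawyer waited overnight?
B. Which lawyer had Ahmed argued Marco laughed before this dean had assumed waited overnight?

In B, the wh-phrase is extracted from inside an adjunct island (introduced by "before"), which blocks movement.
In A, the extraction path crosses only that-complement boundaries, which are transparent.
So A is grammatical.

A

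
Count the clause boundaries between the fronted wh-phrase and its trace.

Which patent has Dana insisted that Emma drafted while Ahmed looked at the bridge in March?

"which patent" is extracted from the object of "drafted".
Boundaries crossed, outermost first: [that] — 1 in total.

1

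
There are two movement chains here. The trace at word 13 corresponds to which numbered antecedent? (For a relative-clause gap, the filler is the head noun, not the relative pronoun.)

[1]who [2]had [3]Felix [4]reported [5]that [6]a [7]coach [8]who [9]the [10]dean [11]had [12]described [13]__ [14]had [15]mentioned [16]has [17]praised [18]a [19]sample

The marked gap is inside the relative clause, the direct object of "described".
Its filler is the head noun "coach" (via "who"), at word 7.
(The other dependency links word 1 to a gap after word 15.)

7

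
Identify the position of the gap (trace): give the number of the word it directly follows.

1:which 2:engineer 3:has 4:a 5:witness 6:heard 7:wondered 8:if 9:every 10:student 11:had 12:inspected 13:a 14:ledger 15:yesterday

The displaced element is "which engineer" (word 2).
It is linked across 1 clause boundary (Ø).
It functions as the subject of "wondered", so the gap sits immediately after word 6 ("heard").
Base order: A witness has heard that which engineer wondered if every student had inspected a ledger yesterday.

6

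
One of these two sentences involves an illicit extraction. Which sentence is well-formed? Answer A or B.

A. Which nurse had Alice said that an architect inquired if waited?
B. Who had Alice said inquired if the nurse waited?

B

In A, the wh-phrase is extracted from inside a wh-island (introduced by "if"), which blocks movement.
In B, the extraction path crosses only that-complement boundaries, which are transparent.
So B is grammatical.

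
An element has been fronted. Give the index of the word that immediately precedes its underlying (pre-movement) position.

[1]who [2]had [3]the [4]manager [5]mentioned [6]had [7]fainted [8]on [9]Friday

5

The displaced element is "who" (word 1).
It is linked across 1 clause boundary (Ø).
It functions as the subject of "fainted", so the gap sits immediately after word 5 ("mentioned").
Base order: The manager had mentioned who had fainted on Friday.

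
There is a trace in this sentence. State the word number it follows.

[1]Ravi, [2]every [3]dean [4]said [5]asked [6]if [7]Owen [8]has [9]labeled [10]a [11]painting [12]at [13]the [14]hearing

The displaced element is "Ravi" (word 1).
It is linked across 1 clause boundary (Ø).
It functions as the subject of "asked", so the gap sits immediately after word 4 ("said").
Base order: Every dean said that Ravi asked if Owen has labeled a painting at the hearing.

4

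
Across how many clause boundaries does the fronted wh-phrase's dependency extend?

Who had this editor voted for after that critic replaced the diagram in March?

0

"who" originates inside the matrix clause — no clause boundary is crossed.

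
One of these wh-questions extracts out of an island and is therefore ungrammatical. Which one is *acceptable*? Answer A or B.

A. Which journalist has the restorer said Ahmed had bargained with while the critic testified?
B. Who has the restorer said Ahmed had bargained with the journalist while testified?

A

In B, the wh-phrase is extracted from inside an adjunct island (introduced by "while"), which blocks movement.
In A, the extraction path crosses only that-complement boundaries, which are transparent.
So A is grammatical.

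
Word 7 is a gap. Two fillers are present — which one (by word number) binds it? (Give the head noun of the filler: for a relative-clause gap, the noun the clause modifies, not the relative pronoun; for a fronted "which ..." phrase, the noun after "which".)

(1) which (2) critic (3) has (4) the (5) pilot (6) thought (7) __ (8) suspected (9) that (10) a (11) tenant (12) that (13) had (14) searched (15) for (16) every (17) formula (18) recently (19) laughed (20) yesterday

The marked gap is the subject of "suspected".
Its filler is the fronted wh-phrase "which critic", at word 2.
(The other dependency links word 11 to a gap after word 12.)

2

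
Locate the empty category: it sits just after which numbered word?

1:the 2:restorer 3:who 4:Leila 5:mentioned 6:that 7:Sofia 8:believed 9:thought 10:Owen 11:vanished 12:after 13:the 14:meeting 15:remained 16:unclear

8

The displaced element is "the restorer" (word 2).
It is linked across 2 clause boundaries (that → Ø).
It functions as the subject of "thought", so the gap sits immediately after word 8 ("believed").
Base order: Leila mentioned that Sofia believed that the restorer thought Owen vanished after the meeting.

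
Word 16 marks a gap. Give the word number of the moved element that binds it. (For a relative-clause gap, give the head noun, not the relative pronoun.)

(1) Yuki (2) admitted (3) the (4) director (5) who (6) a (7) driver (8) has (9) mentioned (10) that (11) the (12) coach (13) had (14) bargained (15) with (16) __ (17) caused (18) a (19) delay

The gap at 16 is the prepositional object of "bargained", inside a relative clause.
The relative pronoun is "who" (word 5); it is bound by the head noun immediately before it.
Its filler is the head noun "director", at word 4.

4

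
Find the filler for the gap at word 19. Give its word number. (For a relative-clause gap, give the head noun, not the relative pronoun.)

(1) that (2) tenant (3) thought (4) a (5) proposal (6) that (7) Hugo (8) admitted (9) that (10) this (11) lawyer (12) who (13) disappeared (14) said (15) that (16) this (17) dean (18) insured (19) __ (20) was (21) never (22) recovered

5

The gap at 19 is the object of "insured", inside a relative clause.
The relative pronoun is "that" (word 6); it is bound by the head noun immediately before it.
Its filler is the head noun "proposal", at word 5.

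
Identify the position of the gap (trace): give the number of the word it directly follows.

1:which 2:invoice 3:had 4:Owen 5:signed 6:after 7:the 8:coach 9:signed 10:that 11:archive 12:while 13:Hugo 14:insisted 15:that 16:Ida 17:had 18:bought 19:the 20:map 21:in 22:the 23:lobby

The displaced element is "which invoice" (word 2).
It functions as the direct object of "signed", so the gap sits immediately after word 5 ("signed").
Base order: Owen had signed which invoice after the coach signed that archive while Hugo insisted that Ida had bought the map in the lobby.

5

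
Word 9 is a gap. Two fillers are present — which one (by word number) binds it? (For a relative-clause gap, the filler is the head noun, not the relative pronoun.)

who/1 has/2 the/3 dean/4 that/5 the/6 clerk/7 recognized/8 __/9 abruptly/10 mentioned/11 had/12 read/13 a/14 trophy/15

The marked gap is inside the relative clause, the direct object of "recognized".
Its filler is the head noun "dean" (via "that"), at word 4.
(The other dependency links word 1 to a gap after word 11.)

4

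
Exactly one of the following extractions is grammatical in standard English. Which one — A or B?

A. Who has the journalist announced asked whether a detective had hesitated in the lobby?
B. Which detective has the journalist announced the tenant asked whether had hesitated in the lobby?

In B, the wh-phrase is extracted from inside a wh-island (introduced by "whether"), which blocks movement.
In A, the extraction path crosses only that-complement boundaries, which are transparent.
So A is grammatical.

A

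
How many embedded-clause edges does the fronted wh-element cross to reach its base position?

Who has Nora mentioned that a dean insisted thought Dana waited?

2

"who" is extracted from the subject of "thought".
Boundaries crossed, outermost first: [that], [Ø] — 2 in total.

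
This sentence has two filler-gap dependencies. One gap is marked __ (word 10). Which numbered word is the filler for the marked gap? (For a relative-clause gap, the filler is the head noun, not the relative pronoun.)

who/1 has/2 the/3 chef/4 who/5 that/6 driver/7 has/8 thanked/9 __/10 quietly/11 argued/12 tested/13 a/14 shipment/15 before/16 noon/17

4

The marked gap is inside the relative clause, the direct object of "thanked".
Its filler is the head noun "chef" (via "who"), at word 4.
(The other dependency links word 1 to a gap after word 12.)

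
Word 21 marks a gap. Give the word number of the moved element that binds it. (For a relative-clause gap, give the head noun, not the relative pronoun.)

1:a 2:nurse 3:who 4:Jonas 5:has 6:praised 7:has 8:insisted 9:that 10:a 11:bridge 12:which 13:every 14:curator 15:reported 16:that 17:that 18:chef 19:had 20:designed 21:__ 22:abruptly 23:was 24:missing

The gap at 21 is the object of "designed", inside a relative clause.
The relative pronoun is "which" (word 12); it is bound by the head noun immediately before it.
Its filler is the head noun "bridge", at word 11.

11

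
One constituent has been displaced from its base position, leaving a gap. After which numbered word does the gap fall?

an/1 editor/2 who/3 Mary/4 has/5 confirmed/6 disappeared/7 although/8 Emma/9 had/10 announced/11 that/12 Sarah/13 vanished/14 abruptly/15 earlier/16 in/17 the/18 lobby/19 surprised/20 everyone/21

6

The displaced element is "an editor" (word 2).
It is linked across 1 clause boundary (Ø).
It functions as the subject of "disappeared", so the gap sits immediately after word 6 ("confirmed").
Base order: Mary has confirmed that an editor disappeared although Emma had announced that Sarah vanished abruptly earlier in the lobby.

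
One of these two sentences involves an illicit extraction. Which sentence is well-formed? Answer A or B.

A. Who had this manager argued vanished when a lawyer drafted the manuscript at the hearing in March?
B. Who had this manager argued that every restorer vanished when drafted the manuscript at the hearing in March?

In B, the wh-phrase is extracted from inside an adjunct island (introduced by "when"), which blocks movement.
In A, the extraction path crosses only that-complement boundaries, which are transparent.
So A is grammatical.

A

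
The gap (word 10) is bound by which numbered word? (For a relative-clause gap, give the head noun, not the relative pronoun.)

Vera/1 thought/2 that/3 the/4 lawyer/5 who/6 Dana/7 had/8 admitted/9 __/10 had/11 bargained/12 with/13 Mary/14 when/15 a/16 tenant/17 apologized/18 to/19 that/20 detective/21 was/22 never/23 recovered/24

5

The gap at 10 is the subject of "bargained", inside a relative clause.
The relative pronoun is "who" (word 6); it is bound by the head noun immediately before it.
Its filler is the head noun "lawyer", at word 5.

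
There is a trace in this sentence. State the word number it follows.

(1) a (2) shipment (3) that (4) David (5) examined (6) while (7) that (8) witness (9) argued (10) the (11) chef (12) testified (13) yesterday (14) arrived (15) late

The displaced element is "a shipment" (word 2).
It functions as the direct object of "examined", so the gap sits immediately after word 5 ("examined").
Base order: David examined a shipment while that witness argued the chef testified yesterday.

5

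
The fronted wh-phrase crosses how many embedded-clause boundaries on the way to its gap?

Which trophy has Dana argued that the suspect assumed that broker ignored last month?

"which trophy" is extracted from the object of "ignored".
Boundaries crossed, outermost first: [that], [Ø] — 2 in total.

2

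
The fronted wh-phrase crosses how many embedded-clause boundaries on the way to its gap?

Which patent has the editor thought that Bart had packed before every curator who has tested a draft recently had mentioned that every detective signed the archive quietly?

"which patent" is extracted from the object of "packed".
Boundaries crossed, outermost first: [that] — 1 in total.

1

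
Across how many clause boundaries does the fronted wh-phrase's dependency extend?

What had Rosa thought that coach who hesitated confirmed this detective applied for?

"what" is extracted from the PP object of "applied".
Boundaries crossed, outermost first: [Ø], [Ø] — 2 in total.

2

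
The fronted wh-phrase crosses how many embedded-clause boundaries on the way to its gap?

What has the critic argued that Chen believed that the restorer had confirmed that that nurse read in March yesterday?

3

"what" is extracted from the object of "read".
Boundaries crossed, outermost first: [that], [that], [that] — 3 in total.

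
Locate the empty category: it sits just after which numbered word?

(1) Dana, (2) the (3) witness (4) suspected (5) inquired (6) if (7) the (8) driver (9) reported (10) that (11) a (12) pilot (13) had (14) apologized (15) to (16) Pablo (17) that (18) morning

4

The displaced element is "Dana" (word 1).
It is linked across 1 clause boundary (Ø).
It functions as the subject of "inquired", so the gap sits immediately after word 4 ("suspected").
Base order: The witness suspected Dana inquired if the driver reported that a pilot had apologized to Pablo that morning.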